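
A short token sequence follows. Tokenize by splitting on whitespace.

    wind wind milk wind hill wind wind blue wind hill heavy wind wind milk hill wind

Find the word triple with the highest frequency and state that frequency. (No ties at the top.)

Trigram frequencies (highest first):
  wind wind milk: 2
  wind milk wind: 1
  milk wind hill: 1
  wind hill wind: 1
  hill wind wind: 1
  wind wind blue: 1
  … (7 more, each ≤ 1)

"wind wind milk", 2 times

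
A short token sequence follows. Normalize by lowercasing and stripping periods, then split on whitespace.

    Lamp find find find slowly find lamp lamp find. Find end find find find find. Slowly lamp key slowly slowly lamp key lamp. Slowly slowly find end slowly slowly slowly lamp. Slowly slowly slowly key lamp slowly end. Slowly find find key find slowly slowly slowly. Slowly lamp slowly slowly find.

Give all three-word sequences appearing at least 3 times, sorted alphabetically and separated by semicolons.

find find find; lamp slowly slowly; slowly slowly lamp; slowly slowly slowly

Trigram counts meeting the condition (at least 3 times):
  find find find: 3
  lamp slowly slowly: 3
  slowly slowly lamp: 3
  slowly slowly slowly: 4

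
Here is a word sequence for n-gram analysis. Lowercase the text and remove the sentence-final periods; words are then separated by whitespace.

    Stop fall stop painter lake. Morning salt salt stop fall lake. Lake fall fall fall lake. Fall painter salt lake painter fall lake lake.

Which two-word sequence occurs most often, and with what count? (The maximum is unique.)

"fall lake", 3 times

Bigram frequencies (highest first):
  fall lake: 3
  stop fall: 2
  lake lake: 2
  lake fall: 2
  fall fall: 2
  fall stop: 1
  … (11 more, each ≤ 1)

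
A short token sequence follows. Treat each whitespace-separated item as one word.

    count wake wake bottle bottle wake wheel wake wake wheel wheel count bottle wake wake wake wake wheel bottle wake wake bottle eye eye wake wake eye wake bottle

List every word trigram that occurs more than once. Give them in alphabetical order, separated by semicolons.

bottle wake wake; wake wake bottle; wake wake wake; wake wake wheel

Trigram counts meeting the condition (more than once):
  bottle wake wake: 2
  wake wake bottle: 2
  wake wake wake: 2
  wake wake wheel: 2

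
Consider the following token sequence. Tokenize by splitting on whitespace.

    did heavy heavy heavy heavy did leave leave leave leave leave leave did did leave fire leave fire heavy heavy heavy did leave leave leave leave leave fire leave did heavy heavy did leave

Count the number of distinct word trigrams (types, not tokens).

34 tokens → 32 trigram windows in total.
Repeated trigrams (each contributes count−1 duplicates):
  leave leave leave: 7
  heavy did leave: 3
  heavy heavy did: 3
  heavy heavy heavy: 3
  did heavy heavy: 2
  did leave leave: 2
  leave fire leave: 2
15 duplicate windows → 32 − 15 = 17 distinct.

17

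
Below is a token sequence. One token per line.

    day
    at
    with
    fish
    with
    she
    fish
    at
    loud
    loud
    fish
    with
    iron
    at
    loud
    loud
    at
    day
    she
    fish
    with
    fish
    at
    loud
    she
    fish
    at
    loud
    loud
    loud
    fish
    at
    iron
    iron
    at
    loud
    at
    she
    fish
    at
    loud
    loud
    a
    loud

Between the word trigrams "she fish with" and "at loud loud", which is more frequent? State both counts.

"at loud loud" (4 vs 1)

"she fish with": 1 occurrence
"at loud loud": 4 occurrences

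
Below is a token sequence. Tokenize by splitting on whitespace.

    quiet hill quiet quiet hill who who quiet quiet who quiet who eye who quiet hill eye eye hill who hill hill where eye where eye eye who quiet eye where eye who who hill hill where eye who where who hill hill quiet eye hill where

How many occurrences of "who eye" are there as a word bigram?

1

Scanning the 46 overlapping bigram windows for "who eye":
  position 12–13: who eye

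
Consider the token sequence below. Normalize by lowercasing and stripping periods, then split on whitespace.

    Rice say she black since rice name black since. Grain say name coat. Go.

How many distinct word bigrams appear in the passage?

12

14 tokens → 13 bigram windows in total.
Repeated bigrams (each contributes count−1 duplicates):
  black since: 2
1 duplicate windows → 13 − 1 = 12 distinct.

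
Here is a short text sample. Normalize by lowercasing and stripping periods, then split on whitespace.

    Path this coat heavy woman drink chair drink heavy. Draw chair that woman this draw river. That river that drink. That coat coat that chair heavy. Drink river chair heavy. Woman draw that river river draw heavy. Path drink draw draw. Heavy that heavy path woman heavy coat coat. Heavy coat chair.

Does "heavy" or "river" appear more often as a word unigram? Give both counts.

"heavy": 9 occurrences
"river": 5 occurrences

"heavy" (9 vs 5)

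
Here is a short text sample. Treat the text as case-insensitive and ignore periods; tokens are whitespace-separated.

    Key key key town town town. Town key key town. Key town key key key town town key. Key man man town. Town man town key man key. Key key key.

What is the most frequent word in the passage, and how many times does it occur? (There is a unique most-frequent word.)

"key", 16 times

Unigram frequencies (highest first):
  key: 16
  town: 11
  man: 4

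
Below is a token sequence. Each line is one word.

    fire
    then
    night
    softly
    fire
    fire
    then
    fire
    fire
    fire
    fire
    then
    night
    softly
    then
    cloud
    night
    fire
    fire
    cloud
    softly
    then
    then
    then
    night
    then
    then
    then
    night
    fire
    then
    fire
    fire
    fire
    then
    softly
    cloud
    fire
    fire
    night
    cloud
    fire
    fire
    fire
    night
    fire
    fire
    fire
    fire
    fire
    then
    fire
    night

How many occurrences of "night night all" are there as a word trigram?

0

Scanning the 51 overlapping trigram windows for "night night all":
  (none found)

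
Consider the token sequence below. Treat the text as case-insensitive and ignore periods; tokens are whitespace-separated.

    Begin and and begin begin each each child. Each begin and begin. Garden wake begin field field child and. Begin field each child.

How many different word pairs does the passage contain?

17

23 tokens → 22 bigram windows in total.
Repeated bigrams (each contributes count−1 duplicates):
  and begin: 3
  begin and: 2
  begin field: 2
  each child: 2
5 duplicate windows → 22 − 5 = 17 distinct.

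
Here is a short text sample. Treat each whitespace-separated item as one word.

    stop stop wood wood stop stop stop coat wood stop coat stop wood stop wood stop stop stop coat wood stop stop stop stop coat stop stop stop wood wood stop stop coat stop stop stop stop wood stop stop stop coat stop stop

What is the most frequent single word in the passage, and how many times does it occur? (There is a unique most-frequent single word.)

Unigram frequencies (highest first):
  stop: 29
  wood: 9
  coat: 6

"stop", 29 times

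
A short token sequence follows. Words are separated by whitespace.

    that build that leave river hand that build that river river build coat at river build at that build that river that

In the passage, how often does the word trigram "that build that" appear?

Scanning the 20 overlapping trigram windows for "that build that":
  position 1–3: that build that
  position 7–9: that build that
  position 18–20: that build that

3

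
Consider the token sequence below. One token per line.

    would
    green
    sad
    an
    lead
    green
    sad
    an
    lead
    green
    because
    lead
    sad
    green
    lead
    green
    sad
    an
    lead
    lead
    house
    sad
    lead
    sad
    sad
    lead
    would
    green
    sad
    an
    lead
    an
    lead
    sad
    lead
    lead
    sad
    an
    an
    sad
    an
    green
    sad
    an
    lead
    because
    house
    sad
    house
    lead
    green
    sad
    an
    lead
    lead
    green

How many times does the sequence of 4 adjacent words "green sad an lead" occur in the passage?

6

Scanning the 53 overlapping 4-gram windows for "green sad an lead":
  position 2–5: green sad an lead
  position 6–9: green sad an lead
  position 16–19: green sad an lead
  position 28–31: green sad an lead
  position 42–45: green sad an lead
  position 51–54: green sad an lead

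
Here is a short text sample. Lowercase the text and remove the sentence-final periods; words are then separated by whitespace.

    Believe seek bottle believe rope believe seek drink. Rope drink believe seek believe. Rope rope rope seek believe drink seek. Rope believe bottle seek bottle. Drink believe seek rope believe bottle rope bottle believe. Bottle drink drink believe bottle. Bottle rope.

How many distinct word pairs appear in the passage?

41 tokens → 40 bigram windows in total.
Repeated bigrams (each contributes count−1 duplicates):
  believe bottle: 4
  believe seek: 4
  drink believe: 3
  rope believe: 3
  believe rope: 2
  bottle believe: 2
  bottle drink: 2
  bottle rope: 2
  … (4 more repeated)
18 duplicate windows → 40 − 18 = 22 distinct.

22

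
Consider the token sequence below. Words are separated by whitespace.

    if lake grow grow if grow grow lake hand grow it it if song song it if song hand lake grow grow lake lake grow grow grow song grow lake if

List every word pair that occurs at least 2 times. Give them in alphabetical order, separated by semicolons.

grow grow; grow lake; if song; it if; lake grow

Bigram counts meeting the condition (at least 2 times):
  grow grow: 5
  grow lake: 3
  if song: 2
  it if: 2
  lake grow: 3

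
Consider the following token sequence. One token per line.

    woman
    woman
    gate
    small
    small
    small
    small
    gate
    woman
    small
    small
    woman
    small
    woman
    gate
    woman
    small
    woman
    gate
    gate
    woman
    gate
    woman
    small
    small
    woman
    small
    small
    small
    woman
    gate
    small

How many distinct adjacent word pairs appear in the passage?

32 tokens → 31 bigram windows in total.
Repeated bigrams (each contributes count−1 duplicates):
  small small: 7
  small woman: 5
  woman gate: 5
  woman small: 5
  gate woman: 4
  gate small: 2
22 duplicate windows → 31 − 22 = 9 distinct.

9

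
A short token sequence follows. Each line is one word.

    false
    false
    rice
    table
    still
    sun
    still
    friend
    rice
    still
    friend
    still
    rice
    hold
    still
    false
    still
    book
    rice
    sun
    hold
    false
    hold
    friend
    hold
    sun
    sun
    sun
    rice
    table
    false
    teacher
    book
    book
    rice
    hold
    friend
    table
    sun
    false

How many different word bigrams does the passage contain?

33

40 tokens → 39 bigram windows in total.
Repeated bigrams (each contributes count−1 duplicates):
  book rice: 2
  hold friend: 2
  rice hold: 2
  rice table: 2
  still friend: 2
  sun sun: 2
6 duplicate windows → 39 − 6 = 33 distinct.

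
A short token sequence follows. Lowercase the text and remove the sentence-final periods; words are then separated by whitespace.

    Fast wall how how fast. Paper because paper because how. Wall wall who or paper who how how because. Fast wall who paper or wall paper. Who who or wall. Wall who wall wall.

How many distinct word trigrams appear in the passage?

34 tokens → 32 trigram windows in total.
Repeated trigrams (each contributes count−1 duplicates):
  wall wall who: 2
1 duplicate windows → 32 − 1 = 31 distinct.

31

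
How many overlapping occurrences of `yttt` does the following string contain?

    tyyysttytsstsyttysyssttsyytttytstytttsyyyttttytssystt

Sliding a length-4 window over the 53 characters (50 positions):
  position 26–29: yttt
  position 34–37: yttt
  position 41–44: yttt

3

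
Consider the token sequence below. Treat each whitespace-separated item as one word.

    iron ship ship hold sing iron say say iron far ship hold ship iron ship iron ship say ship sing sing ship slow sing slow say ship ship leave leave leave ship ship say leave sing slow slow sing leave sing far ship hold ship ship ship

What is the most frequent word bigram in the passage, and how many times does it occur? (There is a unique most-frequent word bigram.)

"ship ship", 5 times

Bigram frequencies (highest first):
  ship ship: 5
  iron ship: 3
  ship hold: 3
  far ship: 2
  hold ship: 2
  ship iron: 2
  … (23 more, each ≤ 2)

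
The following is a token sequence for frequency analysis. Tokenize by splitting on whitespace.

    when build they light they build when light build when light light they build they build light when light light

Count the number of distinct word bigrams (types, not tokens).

11

20 tokens → 19 bigram windows in total.
Repeated bigrams (each contributes count−1 duplicates):
  they build: 3
  when light: 3
  build they: 2
  build when: 2
  light light: 2
  light they: 2
8 duplicate windows → 19 − 8 = 11 distinct.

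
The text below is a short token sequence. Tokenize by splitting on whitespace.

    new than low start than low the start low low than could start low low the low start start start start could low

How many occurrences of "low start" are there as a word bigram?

Scanning the 22 overlapping bigram windows for "low start":
  position 3–4: low start
  position 17–18: low start

2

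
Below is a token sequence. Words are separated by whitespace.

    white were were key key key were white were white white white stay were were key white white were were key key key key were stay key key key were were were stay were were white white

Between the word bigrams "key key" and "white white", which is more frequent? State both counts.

"key key": 7 occurrences
"white white": 4 occurrences

"key key" (7 vs 4)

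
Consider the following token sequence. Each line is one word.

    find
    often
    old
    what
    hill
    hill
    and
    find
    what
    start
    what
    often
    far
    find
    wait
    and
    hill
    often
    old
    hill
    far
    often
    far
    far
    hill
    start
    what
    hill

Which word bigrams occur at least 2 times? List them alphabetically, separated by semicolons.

often far; often old; start what; what hill

Bigram counts meeting the condition (at least 2 times):
  often far: 2
  often old: 2
  start what: 2
  what hill: 2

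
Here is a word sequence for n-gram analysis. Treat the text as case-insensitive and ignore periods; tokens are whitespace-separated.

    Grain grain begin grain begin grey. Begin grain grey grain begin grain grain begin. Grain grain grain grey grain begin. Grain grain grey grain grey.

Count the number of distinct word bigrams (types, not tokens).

7

25 tokens → 24 bigram windows in total.
Repeated bigrams (each contributes count−1 duplicates):
  begin grain: 5
  grain begin: 5
  grain grain: 5
  grain grey: 4
  grey grain: 3
17 duplicate windows → 24 − 17 = 7 distinct.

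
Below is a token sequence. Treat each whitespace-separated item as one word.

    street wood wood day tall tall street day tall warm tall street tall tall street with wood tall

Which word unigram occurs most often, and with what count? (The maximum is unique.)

"tall", 7 times

Unigram frequencies (highest first):
  tall: 7
  street: 4
  wood: 3
  day: 2
  warm: 1
  with: 1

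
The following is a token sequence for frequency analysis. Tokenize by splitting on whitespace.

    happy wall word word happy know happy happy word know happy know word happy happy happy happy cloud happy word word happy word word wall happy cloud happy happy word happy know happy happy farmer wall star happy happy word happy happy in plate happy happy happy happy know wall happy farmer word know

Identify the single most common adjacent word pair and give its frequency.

"happy happy", 11 times

Bigram frequencies (highest first):
  happy happy: 11
  word happy: 5
  happy word: 5
  happy know: 4
  word word: 3
  know happy: 3
  … (17 more, each ≤ 2)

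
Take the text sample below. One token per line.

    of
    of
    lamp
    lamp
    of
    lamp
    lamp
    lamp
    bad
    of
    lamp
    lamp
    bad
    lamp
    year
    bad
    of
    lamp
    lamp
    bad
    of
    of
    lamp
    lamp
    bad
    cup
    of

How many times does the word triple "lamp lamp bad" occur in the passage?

4

Scanning the 25 overlapping trigram windows for "lamp lamp bad":
  position 7–9: lamp lamp bad
  position 11–13: lamp lamp bad
  position 18–20: lamp lamp bad
  position 23–25: lamp lamp bad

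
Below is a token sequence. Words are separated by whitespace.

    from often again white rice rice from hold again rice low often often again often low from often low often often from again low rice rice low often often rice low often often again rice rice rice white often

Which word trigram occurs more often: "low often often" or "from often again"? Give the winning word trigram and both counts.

"low often often" (4 vs 1)

"low often often": 4 occurrences
"from often again": 1 occurrence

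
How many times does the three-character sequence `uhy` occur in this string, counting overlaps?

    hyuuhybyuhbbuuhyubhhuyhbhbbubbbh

2

Sliding a length-3 window over the 32 characters (30 positions):
  position 4–6: uhy
  position 14–16: uhy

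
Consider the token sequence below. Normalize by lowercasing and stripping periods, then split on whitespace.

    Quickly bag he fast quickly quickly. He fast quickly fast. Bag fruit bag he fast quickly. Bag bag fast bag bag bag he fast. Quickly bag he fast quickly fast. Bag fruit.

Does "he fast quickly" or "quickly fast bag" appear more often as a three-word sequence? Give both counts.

"he fast quickly": 5 occurrences
"quickly fast bag": 2 occurrences

"he fast quickly" (5 vs 2)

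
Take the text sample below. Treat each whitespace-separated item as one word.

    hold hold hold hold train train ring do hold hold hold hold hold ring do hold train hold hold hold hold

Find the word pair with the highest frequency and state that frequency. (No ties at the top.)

"hold hold", 10 times

Bigram frequencies (highest first):
  hold hold: 10
  hold train: 2
  ring do: 2
  do hold: 2
  train train: 1
  train ring: 1
  … (2 more, each ≤ 1)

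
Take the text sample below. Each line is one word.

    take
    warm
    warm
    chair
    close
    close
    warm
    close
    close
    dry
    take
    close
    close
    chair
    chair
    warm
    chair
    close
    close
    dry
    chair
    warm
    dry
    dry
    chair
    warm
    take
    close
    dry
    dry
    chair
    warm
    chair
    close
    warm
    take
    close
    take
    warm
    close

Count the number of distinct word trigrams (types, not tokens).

29

40 tokens → 38 trigram windows in total.
Repeated trigrams (each contributes count−1 duplicates):
  dry chair warm: 3
  warm chair close: 3
  chair close close: 2
  chair warm chair: 2
  close close dry: 2
  dry dry chair: 2
  warm take close: 2
9 duplicate windows → 38 − 9 = 29 distinct.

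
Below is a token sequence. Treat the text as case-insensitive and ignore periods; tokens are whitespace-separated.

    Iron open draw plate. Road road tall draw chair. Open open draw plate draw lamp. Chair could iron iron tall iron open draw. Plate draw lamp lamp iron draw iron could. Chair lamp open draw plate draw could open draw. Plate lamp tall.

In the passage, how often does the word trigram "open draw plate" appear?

Scanning the 41 overlapping trigram windows for "open draw plate":
  position 2–4: open draw plate
  position 11–13: open draw plate
  position 22–24: open draw plate
  position 34–36: open draw plate
  position 39–41: open draw plate

5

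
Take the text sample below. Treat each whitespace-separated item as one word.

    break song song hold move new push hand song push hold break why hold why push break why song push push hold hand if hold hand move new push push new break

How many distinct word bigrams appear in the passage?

24

32 tokens → 31 bigram windows in total.
Repeated bigrams (each contributes count−1 duplicates):
  break why: 2
  hold hand: 2
  move new: 2
  new push: 2
  push hold: 2
  push push: 2
  song push: 2
7 duplicate windows → 31 − 7 = 24 distinct.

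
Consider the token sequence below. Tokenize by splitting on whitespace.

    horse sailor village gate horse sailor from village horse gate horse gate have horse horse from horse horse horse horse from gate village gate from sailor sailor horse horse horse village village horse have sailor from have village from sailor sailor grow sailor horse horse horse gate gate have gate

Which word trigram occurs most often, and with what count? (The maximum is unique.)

"horse horse horse", 4 times

Trigram frequencies (highest first):
  horse horse horse: 4
  horse horse from: 2
  from sailor sailor: 2
  sailor horse horse: 2
  horse sailor village: 1
  sailor village gate: 1
  … (36 more, each ≤ 1)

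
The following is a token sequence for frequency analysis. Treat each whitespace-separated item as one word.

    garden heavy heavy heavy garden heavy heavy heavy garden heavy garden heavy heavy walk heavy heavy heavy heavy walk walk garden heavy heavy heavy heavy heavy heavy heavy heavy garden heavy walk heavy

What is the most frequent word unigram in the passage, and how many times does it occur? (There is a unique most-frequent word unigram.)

Unigram frequencies (highest first):
  heavy: 23
  garden: 6
  walk: 4

"heavy", 23 times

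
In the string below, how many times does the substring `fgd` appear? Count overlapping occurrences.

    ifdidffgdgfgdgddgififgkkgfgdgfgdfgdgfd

5

Sliding a length-3 window over the 38 characters (36 positions):
  position 7–9: fgd
  position 11–13: fgd
  position 26–28: fgd
  position 30–32: fgd
  position 33–35: fgd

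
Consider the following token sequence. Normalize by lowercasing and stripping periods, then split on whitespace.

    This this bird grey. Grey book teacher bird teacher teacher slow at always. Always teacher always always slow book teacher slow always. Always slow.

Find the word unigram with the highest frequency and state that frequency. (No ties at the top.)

Unigram frequencies (highest first):
  always: 6
  teacher: 5
  slow: 4
  this: 2
  bird: 2
  grey: 2
  … (2 more, each ≤ 2)

"always", 6 times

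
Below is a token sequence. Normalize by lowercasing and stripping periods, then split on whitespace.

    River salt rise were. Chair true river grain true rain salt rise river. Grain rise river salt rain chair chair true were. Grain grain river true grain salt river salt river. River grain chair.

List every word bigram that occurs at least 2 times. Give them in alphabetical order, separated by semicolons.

chair true; rise river; river grain; river salt; salt rise; salt river

Bigram counts meeting the condition (at least 2 times):
  chair true: 2
  rise river: 2
  river grain: 3
  river salt: 3
  salt rise: 2
  salt river: 2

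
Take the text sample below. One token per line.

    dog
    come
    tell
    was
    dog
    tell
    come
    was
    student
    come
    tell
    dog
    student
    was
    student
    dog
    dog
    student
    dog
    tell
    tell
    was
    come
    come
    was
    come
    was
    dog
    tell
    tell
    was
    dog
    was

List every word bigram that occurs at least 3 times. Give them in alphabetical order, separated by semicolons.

come was; dog tell; tell was; was dog

Bigram counts meeting the condition (at least 3 times):
  come was: 3
  dog tell: 3
  tell was: 3
  was dog: 3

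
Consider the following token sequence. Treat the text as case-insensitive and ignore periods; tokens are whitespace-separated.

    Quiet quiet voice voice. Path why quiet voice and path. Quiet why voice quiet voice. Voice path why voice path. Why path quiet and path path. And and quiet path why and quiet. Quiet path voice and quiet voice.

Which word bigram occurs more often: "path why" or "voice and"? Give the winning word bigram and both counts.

"path why" (4 vs 2)

"path why": 4 occurrences
"voice and": 2 occurrences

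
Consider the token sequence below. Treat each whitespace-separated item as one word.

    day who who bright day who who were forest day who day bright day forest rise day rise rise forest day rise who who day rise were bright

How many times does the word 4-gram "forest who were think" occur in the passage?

0

Scanning the 25 overlapping 4-gram windows for "forest who were think":
  (none found)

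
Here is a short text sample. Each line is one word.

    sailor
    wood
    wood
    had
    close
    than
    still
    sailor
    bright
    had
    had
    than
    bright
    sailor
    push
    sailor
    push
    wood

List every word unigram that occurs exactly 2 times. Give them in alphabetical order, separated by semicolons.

bright; push; than

Unigram counts meeting the condition (exactly 2 times):
  bright: 2
  push: 2
  than: 2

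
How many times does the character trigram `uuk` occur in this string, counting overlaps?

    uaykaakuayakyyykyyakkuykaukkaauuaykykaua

Sliding a length-3 window over the 40 characters (38 positions):
  (no match at any position)

0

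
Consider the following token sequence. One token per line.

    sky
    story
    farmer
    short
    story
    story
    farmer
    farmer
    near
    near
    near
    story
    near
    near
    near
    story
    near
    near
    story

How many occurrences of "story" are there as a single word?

6

Scanning the 19 tokens for "story":
  position 2: story
  position 5: story
  position 6: story
  position 12: story
  position 16: story
  position 19: story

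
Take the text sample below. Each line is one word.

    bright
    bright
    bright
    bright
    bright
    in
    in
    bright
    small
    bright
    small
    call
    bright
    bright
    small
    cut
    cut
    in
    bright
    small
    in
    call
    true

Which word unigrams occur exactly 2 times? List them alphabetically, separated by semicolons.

Unigram counts meeting the condition (exactly 2 times):
  call: 2
  cut: 2

call; cut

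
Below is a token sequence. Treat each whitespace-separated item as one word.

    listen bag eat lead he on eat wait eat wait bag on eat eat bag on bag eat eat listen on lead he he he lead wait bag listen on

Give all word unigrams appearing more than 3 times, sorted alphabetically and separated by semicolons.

Unigram counts meeting the condition (more than 3 times):
  bag: 5
  eat: 7
  he: 4
  on: 5

bag; eat; he; on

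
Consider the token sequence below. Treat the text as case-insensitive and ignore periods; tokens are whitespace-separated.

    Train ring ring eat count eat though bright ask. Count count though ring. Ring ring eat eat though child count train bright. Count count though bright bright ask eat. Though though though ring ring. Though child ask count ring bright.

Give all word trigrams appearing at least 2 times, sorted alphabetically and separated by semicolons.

count count though; ring ring eat; though ring ring

Trigram counts meeting the condition (at least 2 times):
  count count though: 2
  ring ring eat: 2
  though ring ring: 2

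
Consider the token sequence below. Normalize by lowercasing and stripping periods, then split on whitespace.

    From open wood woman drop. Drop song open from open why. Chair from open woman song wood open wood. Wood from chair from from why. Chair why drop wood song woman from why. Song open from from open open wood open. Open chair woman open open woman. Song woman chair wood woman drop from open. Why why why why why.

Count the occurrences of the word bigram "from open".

Scanning the 59 overlapping bigram windows for "from open":
  position 1–2: from open
  position 9–10: from open
  position 13–14: from open
  position 37–38: from open
  position 54–55: from open

5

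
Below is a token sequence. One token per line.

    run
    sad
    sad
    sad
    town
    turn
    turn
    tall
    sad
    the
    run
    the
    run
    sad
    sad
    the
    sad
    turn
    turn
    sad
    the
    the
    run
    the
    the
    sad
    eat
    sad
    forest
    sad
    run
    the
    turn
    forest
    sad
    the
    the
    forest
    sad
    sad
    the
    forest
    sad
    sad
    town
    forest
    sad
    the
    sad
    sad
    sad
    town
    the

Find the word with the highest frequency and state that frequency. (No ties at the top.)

"sad", 20 times

Unigram frequencies (highest first):
  sad: 20
  the: 13
  run: 5
  turn: 5
  forest: 5
  town: 3
  … (2 more, each ≤ 1)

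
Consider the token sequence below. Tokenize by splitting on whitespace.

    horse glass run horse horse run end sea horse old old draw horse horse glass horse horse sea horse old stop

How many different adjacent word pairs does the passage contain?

15

21 tokens → 20 bigram windows in total.
Repeated bigrams (each contributes count−1 duplicates):
  horse horse: 3
  horse glass: 2
  horse old: 2
  sea horse: 2
5 duplicate windows → 20 − 5 = 15 distinct.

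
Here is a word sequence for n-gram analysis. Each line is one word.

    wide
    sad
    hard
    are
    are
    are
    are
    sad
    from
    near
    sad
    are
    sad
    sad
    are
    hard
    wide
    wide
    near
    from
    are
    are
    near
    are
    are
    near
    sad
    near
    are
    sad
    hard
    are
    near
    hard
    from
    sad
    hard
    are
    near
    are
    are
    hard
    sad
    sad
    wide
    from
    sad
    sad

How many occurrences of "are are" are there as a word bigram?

Scanning the 47 overlapping bigram windows for "are are":
  position 4–5: are are
  position 5–6: are are
  position 6–7: are are
  position 21–22: are are
  position 24–25: are are
  position 40–41: are are

6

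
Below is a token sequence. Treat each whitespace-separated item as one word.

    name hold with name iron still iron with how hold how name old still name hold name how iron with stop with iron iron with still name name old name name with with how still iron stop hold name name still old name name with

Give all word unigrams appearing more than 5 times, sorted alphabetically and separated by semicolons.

Unigram counts meeting the condition (more than 5 times):
  iron: 6
  name: 13
  with: 8

iron; name; with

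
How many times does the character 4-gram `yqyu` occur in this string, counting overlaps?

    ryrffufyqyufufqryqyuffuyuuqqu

Sliding a length-4 window over the 29 characters (26 positions):
  position 8–11: yqyu
  position 17–20: yqyu

2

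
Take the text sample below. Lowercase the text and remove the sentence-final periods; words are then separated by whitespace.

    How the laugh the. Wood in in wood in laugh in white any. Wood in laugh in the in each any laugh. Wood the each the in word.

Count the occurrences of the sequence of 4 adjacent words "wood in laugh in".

Scanning the 25 overlapping 4-gram windows for "wood in laugh in":
  position 8–11: wood in laugh in
  position 14–17: wood in laugh in

2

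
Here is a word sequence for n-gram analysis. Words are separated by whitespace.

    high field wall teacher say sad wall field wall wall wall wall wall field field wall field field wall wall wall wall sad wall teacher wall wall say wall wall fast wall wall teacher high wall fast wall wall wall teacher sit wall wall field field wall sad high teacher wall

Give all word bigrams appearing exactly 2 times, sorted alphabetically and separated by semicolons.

Bigram counts meeting the condition (exactly 2 times):
  fast wall: 2
  sad wall: 2
  teacher wall: 2
  wall fast: 2
  wall sad: 2

fast wall; sad wall; teacher wall; wall fast; wall sad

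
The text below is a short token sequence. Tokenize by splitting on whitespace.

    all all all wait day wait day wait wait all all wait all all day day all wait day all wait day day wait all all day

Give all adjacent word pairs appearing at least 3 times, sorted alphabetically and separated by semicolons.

Bigram counts meeting the condition (at least 3 times):
  all all: 5
  all wait: 4
  day wait: 3
  wait all: 3
  wait day: 4

all all; all wait; day wait; wait all; wait day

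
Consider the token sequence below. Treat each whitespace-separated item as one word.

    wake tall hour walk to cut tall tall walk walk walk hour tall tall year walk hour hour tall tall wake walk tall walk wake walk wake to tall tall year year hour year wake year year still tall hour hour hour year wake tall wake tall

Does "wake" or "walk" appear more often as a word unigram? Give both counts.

"walk" (8 vs 7)

"wake": 7 occurrences
"walk": 8 occurrences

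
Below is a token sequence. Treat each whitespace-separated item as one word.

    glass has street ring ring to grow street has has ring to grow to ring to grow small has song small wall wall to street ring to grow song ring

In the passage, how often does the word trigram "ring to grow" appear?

Scanning the 28 overlapping trigram windows for "ring to grow":
  position 5–7: ring to grow
  position 11–13: ring to grow
  position 15–17: ring to grow
  position 26–28: ring to grow

4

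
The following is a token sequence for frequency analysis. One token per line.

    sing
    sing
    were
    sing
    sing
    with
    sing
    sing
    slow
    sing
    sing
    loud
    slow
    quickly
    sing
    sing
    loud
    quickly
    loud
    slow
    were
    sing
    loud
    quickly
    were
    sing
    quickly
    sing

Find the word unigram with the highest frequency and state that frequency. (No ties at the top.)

"sing", 13 times

Unigram frequencies (highest first):
  sing: 13
  loud: 4
  quickly: 4
  were: 3
  slow: 3
  with: 1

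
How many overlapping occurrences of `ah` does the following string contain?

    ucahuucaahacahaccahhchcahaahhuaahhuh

7

Sliding a length-2 window over the 36 characters (35 positions):
  position 3–4: ah
  position 9–10: ah
  position 13–14: ah
  position 18–19: ah
  position 24–25: ah
  position 27–28: ah
  position 32–33: ah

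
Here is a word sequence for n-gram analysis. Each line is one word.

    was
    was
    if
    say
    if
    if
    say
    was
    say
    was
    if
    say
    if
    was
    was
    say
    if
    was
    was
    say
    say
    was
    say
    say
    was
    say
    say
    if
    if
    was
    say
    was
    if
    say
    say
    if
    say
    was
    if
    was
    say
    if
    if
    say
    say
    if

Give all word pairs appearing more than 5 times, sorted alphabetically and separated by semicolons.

Bigram counts meeting the condition (more than 5 times):
  if say: 6
  say if: 7
  say was: 6
  was say: 7

if say; say if; say was; was say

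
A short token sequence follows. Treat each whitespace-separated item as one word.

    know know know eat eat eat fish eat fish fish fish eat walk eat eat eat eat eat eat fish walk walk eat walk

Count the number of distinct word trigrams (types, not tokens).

24 tokens → 22 trigram windows in total.
Repeated trigrams (each contributes count−1 duplicates):
  eat eat eat: 5
  eat eat fish: 2
5 duplicate windows → 22 − 5 = 17 distinct.

17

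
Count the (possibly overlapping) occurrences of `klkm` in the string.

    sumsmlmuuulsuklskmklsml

0

Sliding a length-4 window over the 23 characters (20 positions):
  (no match at any position)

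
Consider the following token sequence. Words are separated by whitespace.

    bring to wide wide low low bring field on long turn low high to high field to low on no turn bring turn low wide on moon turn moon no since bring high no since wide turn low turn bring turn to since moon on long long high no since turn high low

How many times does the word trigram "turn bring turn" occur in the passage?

Scanning the 51 overlapping trigram windows for "turn bring turn":
  position 21–23: turn bring turn
  position 39–41: turn bring turn

2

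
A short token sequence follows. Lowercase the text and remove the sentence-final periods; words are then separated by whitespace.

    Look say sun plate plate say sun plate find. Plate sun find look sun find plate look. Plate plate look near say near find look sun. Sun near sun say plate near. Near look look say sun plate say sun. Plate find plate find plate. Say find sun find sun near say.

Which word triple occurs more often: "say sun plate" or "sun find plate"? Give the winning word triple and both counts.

"say sun plate": 4 occurrences
"sun find plate": 1 occurrence

"say sun plate" (4 vs 1)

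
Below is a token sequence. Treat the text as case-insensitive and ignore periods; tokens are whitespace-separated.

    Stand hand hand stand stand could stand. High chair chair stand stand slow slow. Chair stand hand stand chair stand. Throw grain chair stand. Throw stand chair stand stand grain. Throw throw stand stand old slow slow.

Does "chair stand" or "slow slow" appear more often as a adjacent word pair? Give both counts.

"chair stand": 5 occurrences
"slow slow": 2 occurrences

"chair stand" (5 vs 2)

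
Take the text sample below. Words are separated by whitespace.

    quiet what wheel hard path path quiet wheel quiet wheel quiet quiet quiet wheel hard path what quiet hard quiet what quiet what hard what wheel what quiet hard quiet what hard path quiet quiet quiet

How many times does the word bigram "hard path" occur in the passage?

Scanning the 35 overlapping bigram windows for "hard path":
  position 4–5: hard path
  position 15–16: hard path
  position 32–33: hard path

3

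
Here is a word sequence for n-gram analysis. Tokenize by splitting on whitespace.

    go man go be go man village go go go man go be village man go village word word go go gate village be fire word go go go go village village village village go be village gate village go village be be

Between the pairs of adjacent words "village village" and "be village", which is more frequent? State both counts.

"village village" (3 vs 2)

"village village": 3 occurrences
"be village": 2 occurrences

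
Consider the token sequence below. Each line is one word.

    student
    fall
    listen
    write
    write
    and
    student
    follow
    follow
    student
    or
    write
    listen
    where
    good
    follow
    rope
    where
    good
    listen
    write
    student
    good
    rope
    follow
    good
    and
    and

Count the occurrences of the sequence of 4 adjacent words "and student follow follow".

Scanning the 25 overlapping 4-gram windows for "and student follow follow":
  position 6–9: and student follow follow

1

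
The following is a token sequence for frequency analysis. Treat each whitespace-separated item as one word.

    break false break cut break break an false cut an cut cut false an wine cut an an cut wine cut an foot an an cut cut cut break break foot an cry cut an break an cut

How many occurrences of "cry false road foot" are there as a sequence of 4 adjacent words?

0

Scanning the 35 overlapping 4-gram windows for "cry false road foot":
  (none found)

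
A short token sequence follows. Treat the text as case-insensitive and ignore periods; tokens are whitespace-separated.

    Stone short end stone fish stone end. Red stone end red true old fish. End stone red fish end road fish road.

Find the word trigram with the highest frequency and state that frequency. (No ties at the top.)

Trigram frequencies (highest first):
  stone end red: 2
  stone short end: 1
  short end stone: 1
  end stone fish: 1
  stone fish stone: 1
  fish stone end: 1
  … (13 more, each ≤ 1)

"stone end red", 2 times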